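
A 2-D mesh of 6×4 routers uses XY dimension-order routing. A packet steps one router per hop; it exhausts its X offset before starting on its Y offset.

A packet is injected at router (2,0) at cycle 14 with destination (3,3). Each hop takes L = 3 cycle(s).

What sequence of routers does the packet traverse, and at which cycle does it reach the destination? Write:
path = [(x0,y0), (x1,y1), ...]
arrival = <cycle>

path = [(2,0), (3,0), (3,1), (3,2), (3,3)]
arrival = 26

#0 — 2,0 | c14
#1 — 3,0 | c17 | E
#2 — 3,1 | c20 | N
#3 — 3,2 | c23 | N
#4 — 3,3 | c26 | N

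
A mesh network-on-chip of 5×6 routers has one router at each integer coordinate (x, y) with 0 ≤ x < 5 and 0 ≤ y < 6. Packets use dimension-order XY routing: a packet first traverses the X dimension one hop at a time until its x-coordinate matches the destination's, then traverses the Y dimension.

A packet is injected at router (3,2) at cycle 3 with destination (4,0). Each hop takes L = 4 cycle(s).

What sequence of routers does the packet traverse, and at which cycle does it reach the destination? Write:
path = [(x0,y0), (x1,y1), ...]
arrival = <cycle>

path = [(3,2), (4,2), (4,1), (4,0)]
arrival = 15

hop 0: (3,2) @ cyc 3
hop 1: (4,2) @ cyc 7  [E]
hop 2: (4,1) @ cyc 11  [S]
hop 3: (4,0) @ cyc 15  [S]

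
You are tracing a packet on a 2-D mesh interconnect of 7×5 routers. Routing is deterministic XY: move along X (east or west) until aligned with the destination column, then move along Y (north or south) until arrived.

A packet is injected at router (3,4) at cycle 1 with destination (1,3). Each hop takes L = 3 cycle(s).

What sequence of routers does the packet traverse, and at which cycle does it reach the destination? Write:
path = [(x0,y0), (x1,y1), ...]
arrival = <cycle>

path = [(3,4), (2,4), (1,4), (1,3)]
arrival = 10

t=1: at (3,4)
t=4: at (2,4) after W
t=7: at (1,4) after W
t=10: at (1,3) after S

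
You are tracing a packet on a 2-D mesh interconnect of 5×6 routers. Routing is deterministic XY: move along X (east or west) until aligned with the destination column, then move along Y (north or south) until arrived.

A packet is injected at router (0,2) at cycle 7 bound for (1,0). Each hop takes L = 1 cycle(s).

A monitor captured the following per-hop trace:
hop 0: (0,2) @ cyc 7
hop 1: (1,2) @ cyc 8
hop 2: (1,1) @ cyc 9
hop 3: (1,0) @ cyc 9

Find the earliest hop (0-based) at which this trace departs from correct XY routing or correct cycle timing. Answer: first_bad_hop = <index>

check 1→ d=(1,0) cyc+1: ok
check 2→ d=(0,-1) cyc+1: ok
check 3→ d=(0,-1) cyc+0: BAD: Δcyc=0≠L

first_bad_hop = 3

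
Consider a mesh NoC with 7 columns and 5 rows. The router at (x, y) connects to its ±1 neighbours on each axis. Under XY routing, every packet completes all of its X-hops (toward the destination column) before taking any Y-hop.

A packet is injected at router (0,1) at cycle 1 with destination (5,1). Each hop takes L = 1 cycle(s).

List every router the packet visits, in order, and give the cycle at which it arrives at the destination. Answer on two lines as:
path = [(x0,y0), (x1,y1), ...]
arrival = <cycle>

[0] x=0 y=1 t=1
[1] x=1 y=1 t=2 →E
[2] x=2 y=1 t=3 →E
[3] x=3 y=1 t=4 →E
[4] x=4 y=1 t=5 →E
[5] x=5 y=1 t=6 →E

path = [(0,1), (1,1), (2,1), (3,1), (4,1), (5,1)]
arrival = 6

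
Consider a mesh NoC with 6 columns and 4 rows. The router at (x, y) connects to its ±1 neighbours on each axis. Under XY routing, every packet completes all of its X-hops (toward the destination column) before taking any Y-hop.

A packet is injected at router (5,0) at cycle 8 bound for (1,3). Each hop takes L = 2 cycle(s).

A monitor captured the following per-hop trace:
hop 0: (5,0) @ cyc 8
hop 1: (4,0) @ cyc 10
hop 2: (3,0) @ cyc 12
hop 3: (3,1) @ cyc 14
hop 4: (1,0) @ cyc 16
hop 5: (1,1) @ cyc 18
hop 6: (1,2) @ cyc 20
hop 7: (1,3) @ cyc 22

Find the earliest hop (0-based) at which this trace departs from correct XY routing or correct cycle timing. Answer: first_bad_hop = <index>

first_bad_hop = 3

check 1→ d=(-1,0) cyc+2: ok
check 2→ d=(-1,0) cyc+2: ok
check 3→ d=(0,1) cyc+2: BAD: Y-move but x=3≠1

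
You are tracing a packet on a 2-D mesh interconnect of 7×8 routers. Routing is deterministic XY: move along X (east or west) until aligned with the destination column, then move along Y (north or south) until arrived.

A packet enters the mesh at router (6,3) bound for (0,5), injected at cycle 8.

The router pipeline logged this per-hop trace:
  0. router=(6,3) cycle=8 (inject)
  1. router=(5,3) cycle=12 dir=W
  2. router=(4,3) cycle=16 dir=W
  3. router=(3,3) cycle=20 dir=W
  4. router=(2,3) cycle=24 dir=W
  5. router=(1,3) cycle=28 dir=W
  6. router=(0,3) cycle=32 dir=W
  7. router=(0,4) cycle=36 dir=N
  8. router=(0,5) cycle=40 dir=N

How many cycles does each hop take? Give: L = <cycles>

Δcyc across hop 0→1: 12 − 8 = 4.
Each hop adds L, hence L = 4.

L = 4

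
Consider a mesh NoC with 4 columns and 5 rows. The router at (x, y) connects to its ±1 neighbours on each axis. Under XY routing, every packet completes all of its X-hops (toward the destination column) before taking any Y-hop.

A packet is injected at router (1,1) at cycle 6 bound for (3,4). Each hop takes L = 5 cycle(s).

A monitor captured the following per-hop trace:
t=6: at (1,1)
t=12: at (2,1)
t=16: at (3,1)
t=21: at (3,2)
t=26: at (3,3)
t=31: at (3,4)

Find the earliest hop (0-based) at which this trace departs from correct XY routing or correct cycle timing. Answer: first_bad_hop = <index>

hop 1: step (+1,+0), +6 cyc — BAD: Δcyc=6≠L

first_bad_hop = 1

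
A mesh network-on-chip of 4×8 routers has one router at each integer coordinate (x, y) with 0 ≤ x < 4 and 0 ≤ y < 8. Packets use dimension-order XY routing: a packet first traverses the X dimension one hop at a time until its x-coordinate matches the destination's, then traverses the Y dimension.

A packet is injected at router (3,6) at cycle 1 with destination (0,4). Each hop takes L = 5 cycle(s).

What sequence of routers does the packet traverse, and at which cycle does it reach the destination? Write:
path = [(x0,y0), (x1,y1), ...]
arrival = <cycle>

  0. router=(3,6) cycle=1 (inject)
  1. router=(2,6) cycle=6 dir=W
  2. router=(1,6) cycle=11 dir=W
  3. router=(0,6) cycle=16 dir=W
  4. router=(0,5) cycle=21 dir=S
  5. router=(0,4) cycle=26 dir=S

path = [(3,6), (2,6), (1,6), (0,6), (0,5), (0,4)]
arrival = 26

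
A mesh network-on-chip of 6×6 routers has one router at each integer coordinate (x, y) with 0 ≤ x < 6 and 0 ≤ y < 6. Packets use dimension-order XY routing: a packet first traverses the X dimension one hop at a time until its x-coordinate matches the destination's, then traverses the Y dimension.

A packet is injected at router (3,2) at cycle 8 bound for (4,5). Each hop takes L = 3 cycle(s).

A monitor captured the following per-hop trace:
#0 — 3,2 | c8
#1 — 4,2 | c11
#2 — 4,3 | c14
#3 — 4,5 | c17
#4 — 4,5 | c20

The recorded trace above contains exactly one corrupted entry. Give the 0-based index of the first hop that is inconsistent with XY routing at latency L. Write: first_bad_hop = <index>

first_bad_hop = 3

[1] (+1,+0) / 3c ⇒ ok
[2] (+0,+1) / 3c ⇒ ok
[3] (+0,+2) / 3c ⇒ BAD: non-unit step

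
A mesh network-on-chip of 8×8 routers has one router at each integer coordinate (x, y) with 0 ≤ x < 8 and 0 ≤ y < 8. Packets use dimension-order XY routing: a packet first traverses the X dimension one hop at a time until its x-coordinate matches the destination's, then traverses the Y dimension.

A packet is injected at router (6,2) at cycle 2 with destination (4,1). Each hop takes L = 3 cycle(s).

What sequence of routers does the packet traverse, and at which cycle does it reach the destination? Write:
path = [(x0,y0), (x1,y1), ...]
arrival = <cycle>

path = [(6,2), (5,2), (4,2), (4,1)]
arrival = 11

hop 0: (6,2) @ cyc 2
hop 1: (5,2) @ cyc 5  [W]
hop 2: (4,2) @ cyc 8  [W]
hop 3: (4,1) @ cyc 11  [S]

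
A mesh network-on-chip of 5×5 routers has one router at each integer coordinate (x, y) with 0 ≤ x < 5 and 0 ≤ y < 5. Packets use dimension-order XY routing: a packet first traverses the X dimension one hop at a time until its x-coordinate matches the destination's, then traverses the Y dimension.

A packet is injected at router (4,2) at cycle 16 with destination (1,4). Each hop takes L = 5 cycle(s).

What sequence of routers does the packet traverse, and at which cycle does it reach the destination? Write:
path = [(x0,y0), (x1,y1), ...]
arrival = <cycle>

src (4,2)  cyc=16
W→(3,2)  cyc=21
W→(2,2)  cyc=26
W→(1,2)  cyc=31
N→(1,3)  cyc=36
N→(1,4)  cyc=41

path = [(4,2), (3,2), (2,2), (1,2), (1,3), (1,4)]
arrival = 41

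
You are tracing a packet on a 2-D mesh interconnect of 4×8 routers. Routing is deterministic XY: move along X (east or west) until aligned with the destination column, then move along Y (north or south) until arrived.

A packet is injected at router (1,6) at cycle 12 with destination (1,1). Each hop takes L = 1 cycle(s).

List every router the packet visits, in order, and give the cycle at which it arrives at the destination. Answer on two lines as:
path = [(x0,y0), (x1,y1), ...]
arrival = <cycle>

src (1,6)  cyc=12
S→(1,5)  cyc=13
S→(1,4)  cyc=14
S→(1,3)  cyc=15
S→(1,2)  cyc=16
S→(1,1)  cyc=17

path = [(1,6), (1,5), (1,4), (1,3), (1,2), (1,1)]
arrival = 17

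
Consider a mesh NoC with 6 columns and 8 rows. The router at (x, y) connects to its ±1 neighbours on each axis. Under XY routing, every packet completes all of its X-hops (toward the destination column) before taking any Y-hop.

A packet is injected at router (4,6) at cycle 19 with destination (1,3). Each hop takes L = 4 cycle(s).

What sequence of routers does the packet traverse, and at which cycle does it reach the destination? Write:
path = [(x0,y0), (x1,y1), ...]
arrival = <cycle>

  0. router=(4,6) cycle=19 (inject)
  1. router=(3,6) cycle=23 dir=W
  2. router=(2,6) cycle=27 dir=W
  3. router=(1,6) cycle=31 dir=W
  4. router=(1,5) cycle=35 dir=S
  5. router=(1,4) cycle=39 dir=S
  6. router=(1,3) cycle=43 dir=S

path = [(4,6), (3,6), (2,6), (1,6), (1,5), (1,4), (1,3)]
arrival = 43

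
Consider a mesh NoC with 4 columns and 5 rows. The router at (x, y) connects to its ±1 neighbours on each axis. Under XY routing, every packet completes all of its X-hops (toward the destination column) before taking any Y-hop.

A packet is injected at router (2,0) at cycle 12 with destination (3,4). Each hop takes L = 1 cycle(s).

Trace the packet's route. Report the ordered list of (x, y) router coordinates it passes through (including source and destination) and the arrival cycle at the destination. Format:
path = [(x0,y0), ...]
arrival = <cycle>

[0] x=2 y=0 t=12
[1] x=3 y=0 t=13 →E
[2] x=3 y=1 t=14 →N
[3] x=3 y=2 t=15 →N
[4] x=3 y=3 t=16 →N
[5] x=3 y=4 t=17 →N

path = [(2,0), (3,0), (3,1), (3,2), (3,3), (3,4)]
arrival = 17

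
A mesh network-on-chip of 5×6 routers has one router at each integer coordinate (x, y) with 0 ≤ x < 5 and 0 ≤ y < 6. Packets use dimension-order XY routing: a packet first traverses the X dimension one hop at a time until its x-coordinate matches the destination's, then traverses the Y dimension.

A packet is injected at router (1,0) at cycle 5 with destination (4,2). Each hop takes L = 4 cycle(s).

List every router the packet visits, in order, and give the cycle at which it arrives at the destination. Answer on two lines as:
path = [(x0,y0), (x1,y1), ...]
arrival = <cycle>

path = [(1,0), (2,0), (3,0), (4,0), (4,1), (4,2)]
arrival = 25

  0. router=(1,0) cycle=5 (inject)
  1. router=(2,0) cycle=9 dir=E
  2. router=(3,0) cycle=13 dir=E
  3. router=(4,0) cycle=17 dir=E
  4. router=(4,1) cycle=21 dir=N
  5. router=(4,2) cycle=25 dir=N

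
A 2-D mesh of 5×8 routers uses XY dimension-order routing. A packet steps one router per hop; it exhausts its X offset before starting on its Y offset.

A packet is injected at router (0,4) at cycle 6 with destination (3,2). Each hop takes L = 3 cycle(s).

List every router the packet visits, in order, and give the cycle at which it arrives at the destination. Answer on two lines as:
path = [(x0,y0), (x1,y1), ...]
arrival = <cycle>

path = [(0,4), (1,4), (2,4), (3,4), (3,3), (3,2)]
arrival = 21

#0 — 0,4 | c6
#1 — 1,4 | c9 | E
#2 — 2,4 | c12 | E
#3 — 3,4 | c15 | E
#4 — 3,3 | c18 | S
#5 — 3,2 | c21 | S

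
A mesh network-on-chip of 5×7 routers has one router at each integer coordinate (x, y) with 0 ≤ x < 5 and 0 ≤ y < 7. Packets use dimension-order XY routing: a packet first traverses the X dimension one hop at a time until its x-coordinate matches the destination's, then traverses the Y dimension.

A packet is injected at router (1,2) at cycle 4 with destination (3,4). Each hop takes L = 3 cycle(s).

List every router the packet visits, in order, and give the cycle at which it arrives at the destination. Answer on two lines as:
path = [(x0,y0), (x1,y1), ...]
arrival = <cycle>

src (1,2)  cyc=4
E→(2,2)  cyc=7
E→(3,2)  cyc=10
N→(3,3)  cyc=13
N→(3,4)  cyc=16

path = [(1,2), (2,2), (3,2), (3,3), (3,4)]
arrival = 16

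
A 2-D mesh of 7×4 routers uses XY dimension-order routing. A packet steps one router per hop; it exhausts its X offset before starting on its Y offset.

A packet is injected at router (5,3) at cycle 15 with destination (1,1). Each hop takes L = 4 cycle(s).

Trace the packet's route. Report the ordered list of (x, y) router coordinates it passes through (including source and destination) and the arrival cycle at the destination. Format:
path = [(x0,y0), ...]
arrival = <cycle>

  0. router=(5,3) cycle=15 (inject)
  1. router=(4,3) cycle=19 dir=W
  2. router=(3,3) cycle=23 dir=W
  3. router=(2,3) cycle=27 dir=W
  4. router=(1,3) cycle=31 dir=W
  5. router=(1,2) cycle=35 dir=S
  6. router=(1,1) cycle=39 dir=S

path = [(5,3), (4,3), (3,3), (2,3), (1,3), (1,2), (1,1)]
arrival = 39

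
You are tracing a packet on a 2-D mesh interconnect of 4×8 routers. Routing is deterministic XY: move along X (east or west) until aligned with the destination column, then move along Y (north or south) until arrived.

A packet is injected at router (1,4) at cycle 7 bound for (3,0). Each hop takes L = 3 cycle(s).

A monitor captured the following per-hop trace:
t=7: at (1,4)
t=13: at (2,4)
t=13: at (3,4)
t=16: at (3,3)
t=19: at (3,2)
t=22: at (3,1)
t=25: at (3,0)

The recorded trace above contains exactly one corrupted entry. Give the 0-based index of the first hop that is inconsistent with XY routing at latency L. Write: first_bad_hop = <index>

hop 1: step (+1,+0), +6 cyc — BAD: Δcyc=6≠L

first_bad_hop = 1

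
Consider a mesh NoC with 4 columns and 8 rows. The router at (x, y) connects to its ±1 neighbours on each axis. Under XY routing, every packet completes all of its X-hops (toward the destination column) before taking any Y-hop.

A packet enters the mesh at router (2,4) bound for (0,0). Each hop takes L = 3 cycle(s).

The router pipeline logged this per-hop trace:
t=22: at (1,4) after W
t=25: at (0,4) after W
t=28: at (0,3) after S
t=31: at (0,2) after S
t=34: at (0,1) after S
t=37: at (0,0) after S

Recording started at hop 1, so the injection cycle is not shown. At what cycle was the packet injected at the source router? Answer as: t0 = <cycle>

t0 = 19

Hop 1 reached at cycle 22; hop k is at t0 + k·L.
So t0 = 22 − 1·3 = 19.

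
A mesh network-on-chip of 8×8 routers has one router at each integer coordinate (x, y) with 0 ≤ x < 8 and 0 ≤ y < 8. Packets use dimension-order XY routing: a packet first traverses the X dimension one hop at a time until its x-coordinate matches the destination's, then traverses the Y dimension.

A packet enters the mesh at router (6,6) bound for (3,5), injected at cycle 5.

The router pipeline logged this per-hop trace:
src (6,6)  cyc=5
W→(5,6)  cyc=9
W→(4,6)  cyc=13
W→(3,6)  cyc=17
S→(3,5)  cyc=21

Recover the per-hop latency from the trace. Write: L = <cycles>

L = 4

From hop 0 (5) to hop 1 (9): +4 cycles.
Each hop adds L, hence L = 4.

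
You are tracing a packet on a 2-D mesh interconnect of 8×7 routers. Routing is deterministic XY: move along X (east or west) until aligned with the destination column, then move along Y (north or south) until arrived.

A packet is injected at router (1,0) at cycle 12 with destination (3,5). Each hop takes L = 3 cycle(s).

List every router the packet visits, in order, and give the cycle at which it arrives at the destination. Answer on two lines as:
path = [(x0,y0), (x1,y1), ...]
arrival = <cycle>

path = [(1,0), (2,0), (3,0), (3,1), (3,2), (3,3), (3,4), (3,5)]
arrival = 33

src (1,0)  cyc=12
E→(2,0)  cyc=15
E→(3,0)  cyc=18
N→(3,1)  cyc=21
N→(3,2)  cyc=24
N→(3,3)  cyc=27
N→(3,4)  cyc=30
N→(3,5)  cyc=33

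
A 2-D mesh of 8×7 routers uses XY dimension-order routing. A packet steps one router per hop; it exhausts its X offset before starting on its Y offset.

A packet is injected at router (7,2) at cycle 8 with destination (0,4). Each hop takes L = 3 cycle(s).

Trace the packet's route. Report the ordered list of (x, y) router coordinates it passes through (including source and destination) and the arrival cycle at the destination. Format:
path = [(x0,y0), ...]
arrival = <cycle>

src (7,2)  cyc=8
W→(6,2)  cyc=11
W→(5,2)  cyc=14
W→(4,2)  cyc=17
W→(3,2)  cyc=20
W→(2,2)  cyc=23
W→(1,2)  cyc=26
W→(0,2)  cyc=29
N→(0,3)  cyc=32
N→(0,4)  cyc=35

path = [(7,2), (6,2), (5,2), (4,2), (3,2), (2,2), (1,2), (0,2), (0,3), (0,4)]
arrival = 35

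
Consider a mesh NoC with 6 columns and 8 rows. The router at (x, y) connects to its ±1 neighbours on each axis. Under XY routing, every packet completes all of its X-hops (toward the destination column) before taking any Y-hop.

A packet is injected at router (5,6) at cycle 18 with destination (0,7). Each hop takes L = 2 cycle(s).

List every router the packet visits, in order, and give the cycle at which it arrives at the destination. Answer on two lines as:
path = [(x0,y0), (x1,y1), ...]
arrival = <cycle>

hop 0: (5,6) @ cyc 18
hop 1: (4,6) @ cyc 20  [W]
hop 2: (3,6) @ cyc 22  [W]
hop 3: (2,6) @ cyc 24  [W]
hop 4: (1,6) @ cyc 26  [W]
hop 5: (0,6) @ cyc 28  [W]
hop 6: (0,7) @ cyc 30  [N]

path = [(5,6), (4,6), (3,6), (2,6), (1,6), (0,6), (0,7)]
arrival = 30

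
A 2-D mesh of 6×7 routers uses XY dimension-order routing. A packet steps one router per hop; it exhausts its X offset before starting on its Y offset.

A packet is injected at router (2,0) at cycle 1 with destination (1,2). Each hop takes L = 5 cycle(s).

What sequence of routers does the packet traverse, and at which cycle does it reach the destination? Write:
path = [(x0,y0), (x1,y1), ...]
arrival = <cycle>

path = [(2,0), (1,0), (1,1), (1,2)]
arrival = 16

src (2,0)  cyc=1
W→(1,0)  cyc=6
N→(1,1)  cyc=11
N→(1,2)  cyc=16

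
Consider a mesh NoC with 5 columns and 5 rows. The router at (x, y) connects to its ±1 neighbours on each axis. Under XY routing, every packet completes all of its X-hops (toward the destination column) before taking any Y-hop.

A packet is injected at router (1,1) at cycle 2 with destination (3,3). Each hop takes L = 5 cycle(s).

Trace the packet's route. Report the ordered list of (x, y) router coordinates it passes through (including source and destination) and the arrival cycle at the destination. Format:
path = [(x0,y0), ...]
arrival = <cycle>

path = [(1,1), (2,1), (3,1), (3,2), (3,3)]
arrival = 22

#0 — 1,1 | c2
#1 — 2,1 | c7 | E
#2 — 3,1 | c12 | E
#3 — 3,2 | c17 | N
#4 — 3,3 | c22 | N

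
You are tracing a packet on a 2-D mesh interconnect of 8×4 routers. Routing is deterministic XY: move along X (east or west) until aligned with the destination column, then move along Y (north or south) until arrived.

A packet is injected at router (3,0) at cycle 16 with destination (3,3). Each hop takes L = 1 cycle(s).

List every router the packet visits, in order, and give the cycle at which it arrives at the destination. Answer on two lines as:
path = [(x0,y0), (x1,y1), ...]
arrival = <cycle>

[0] x=3 y=0 t=16
[1] x=3 y=1 t=17 →N
[2] x=3 y=2 t=18 →N
[3] x=3 y=3 t=19 →N

path = [(3,0), (3,1), (3,2), (3,3)]
arrival = 19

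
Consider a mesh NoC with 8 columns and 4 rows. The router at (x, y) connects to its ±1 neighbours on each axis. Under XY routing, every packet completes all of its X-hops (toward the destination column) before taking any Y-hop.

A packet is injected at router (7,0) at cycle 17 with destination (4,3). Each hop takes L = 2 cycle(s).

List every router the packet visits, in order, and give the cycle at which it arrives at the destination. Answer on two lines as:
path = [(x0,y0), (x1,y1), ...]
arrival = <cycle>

src (7,0)  cyc=17
W→(6,0)  cyc=19
W→(5,0)  cyc=21
W→(4,0)  cyc=23
N→(4,1)  cyc=25
N→(4,2)  cyc=27
N→(4,3)  cyc=29

path = [(7,0), (6,0), (5,0), (4,0), (4,1), (4,2), (4,3)]
arrival = 29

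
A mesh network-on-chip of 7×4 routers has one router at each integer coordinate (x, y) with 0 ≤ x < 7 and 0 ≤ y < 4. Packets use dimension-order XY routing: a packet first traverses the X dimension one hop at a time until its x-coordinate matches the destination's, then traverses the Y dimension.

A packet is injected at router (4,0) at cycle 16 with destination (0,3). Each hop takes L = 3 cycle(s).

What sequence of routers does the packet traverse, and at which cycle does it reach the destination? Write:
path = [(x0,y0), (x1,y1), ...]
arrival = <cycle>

path = [(4,0), (3,0), (2,0), (1,0), (0,0), (0,1), (0,2), (0,3)]
arrival = 37

src (4,0)  cyc=16
W→(3,0)  cyc=19
W→(2,0)  cyc=22
W→(1,0)  cyc=25
W→(0,0)  cyc=28
N→(0,1)  cyc=31
N→(0,2)  cyc=34
N→(0,3)  cyc=37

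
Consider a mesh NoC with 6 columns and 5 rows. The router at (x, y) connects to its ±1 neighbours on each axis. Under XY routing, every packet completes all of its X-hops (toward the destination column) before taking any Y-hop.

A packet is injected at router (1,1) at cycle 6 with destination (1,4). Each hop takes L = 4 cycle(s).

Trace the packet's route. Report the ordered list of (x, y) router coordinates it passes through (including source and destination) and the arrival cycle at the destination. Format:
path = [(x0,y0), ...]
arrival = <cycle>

src (1,1)  cyc=6
N→(1,2)  cyc=10
N→(1,3)  cyc=14
N→(1,4)  cyc=18

path = [(1,1), (1,2), (1,3), (1,4)]
arrival = 18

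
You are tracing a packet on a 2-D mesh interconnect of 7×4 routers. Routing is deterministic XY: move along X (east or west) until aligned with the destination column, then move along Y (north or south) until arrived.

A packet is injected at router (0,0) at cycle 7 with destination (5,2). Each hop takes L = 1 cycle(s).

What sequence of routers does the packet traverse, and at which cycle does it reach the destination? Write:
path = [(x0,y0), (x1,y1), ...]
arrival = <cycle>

path = [(0,0), (1,0), (2,0), (3,0), (4,0), (5,0), (5,1), (5,2)]
arrival = 14

#0 — 0,0 | c7
#1 — 1,0 | c8 | E
#2 — 2,0 | c9 | E
#3 — 3,0 | c10 | E
#4 — 4,0 | c11 | E
#5 — 5,0 | c12 | E
#6 — 5,1 | c13 | N
#7 — 5,2 | c14 | N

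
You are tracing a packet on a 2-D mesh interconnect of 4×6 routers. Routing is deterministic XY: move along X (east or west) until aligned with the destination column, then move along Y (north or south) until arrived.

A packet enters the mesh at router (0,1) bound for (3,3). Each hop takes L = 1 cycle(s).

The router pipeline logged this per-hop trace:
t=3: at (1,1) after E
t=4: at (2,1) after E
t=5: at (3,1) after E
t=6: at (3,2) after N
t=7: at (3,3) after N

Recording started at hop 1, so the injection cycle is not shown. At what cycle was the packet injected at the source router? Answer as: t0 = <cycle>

t0 = 2

The first recorded entry is hop 1 at cycle 3.
So t0 = 3 − 1·1 = 2.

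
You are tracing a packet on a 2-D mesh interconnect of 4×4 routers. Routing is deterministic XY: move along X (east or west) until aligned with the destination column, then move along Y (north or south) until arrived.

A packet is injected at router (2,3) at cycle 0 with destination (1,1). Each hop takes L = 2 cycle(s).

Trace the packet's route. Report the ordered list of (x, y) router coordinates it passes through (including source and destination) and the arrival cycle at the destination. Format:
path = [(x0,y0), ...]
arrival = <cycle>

hop 0: (2,3) @ cyc 0
hop 1: (1,3) @ cyc 2  [W]
hop 2: (1,2) @ cyc 4  [S]
hop 3: (1,1) @ cyc 6  [S]

path = [(2,3), (1,3), (1,2), (1,1)]
arrival = 6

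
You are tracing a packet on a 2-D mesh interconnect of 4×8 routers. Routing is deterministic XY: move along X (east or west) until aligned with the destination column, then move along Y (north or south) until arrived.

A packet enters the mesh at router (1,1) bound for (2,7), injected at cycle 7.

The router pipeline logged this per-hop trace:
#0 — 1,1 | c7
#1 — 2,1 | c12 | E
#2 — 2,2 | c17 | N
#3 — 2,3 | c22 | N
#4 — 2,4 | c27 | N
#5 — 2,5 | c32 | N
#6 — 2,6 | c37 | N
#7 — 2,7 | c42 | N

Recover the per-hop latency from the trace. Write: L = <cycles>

L = 5

Between hops 0 and 1 the cycle counter advances 12 − 7 = 5.
Per-hop latency L = Δcyc = 5.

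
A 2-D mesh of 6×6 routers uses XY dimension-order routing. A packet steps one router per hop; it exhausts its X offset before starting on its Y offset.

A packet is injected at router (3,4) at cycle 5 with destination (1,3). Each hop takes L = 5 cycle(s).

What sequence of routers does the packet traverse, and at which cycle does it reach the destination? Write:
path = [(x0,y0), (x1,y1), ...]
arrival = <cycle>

  0. router=(3,4) cycle=5 (inject)
  1. router=(2,4) cycle=10 dir=W
  2. router=(1,4) cycle=15 dir=W
  3. router=(1,3) cycle=20 dir=S

path = [(3,4), (2,4), (1,4), (1,3)]
arrival = 20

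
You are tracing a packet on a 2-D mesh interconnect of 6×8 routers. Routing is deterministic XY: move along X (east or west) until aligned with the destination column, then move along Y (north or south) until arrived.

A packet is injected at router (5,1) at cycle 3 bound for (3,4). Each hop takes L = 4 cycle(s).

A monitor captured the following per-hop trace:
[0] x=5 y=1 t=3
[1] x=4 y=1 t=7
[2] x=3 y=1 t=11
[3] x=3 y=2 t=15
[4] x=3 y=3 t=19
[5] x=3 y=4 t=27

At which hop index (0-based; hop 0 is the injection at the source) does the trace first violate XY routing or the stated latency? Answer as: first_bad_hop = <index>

  1: Δx=-1 Δy=+0 Δt=4 [ok]
  2: Δx=-1 Δy=+0 Δt=4 [ok]
  3: Δx=+0 Δy=+1 Δt=4 [ok]
  4: Δx=+0 Δy=+1 Δt=4 [ok]
  5: Δx=+0 Δy=+1 Δt=8 [BAD: Δcyc=8≠L]

first_bad_hop = 5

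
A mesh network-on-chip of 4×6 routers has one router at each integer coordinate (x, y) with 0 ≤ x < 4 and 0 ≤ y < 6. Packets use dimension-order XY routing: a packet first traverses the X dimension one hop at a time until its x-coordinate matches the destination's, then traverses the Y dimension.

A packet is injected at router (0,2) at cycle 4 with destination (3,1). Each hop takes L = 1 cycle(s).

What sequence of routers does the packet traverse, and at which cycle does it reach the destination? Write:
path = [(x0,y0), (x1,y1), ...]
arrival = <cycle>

t=4: at (0,2)
t=5: at (1,2) after E
t=6: at (2,2) after E
t=7: at (3,2) after E
t=8: at (3,1) after S

path = [(0,2), (1,2), (2,2), (3,2), (3,1)]
arrival = 8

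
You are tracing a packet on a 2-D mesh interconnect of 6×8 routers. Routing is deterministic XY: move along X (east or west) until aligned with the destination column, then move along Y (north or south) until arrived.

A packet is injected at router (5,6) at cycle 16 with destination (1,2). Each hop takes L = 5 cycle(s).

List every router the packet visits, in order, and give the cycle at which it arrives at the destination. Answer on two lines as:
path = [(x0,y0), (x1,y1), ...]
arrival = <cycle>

src (5,6)  cyc=16
W→(4,6)  cyc=21
W→(3,6)  cyc=26
W→(2,6)  cyc=31
W→(1,6)  cyc=36
S→(1,5)  cyc=41
S→(1,4)  cyc=46
S→(1,3)  cyc=51
S→(1,2)  cyc=56

path = [(5,6), (4,6), (3,6), (2,6), (1,6), (1,5), (1,4), (1,3), (1,2)]
arrival = 56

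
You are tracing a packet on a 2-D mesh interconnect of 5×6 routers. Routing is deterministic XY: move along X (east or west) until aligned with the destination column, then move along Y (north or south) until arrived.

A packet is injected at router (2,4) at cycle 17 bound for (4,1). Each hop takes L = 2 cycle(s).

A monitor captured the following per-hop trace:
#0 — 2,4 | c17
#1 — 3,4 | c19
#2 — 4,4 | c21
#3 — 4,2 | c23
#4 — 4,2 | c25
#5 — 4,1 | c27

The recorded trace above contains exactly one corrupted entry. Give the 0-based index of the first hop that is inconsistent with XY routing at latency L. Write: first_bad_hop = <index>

hop 1: step (+1,+0), +2 cyc — ok
hop 2: step (+1,+0), +2 cyc — ok
hop 3: step (+0,-2), +2 cyc — BAD: non-unit step

first_bad_hop = 3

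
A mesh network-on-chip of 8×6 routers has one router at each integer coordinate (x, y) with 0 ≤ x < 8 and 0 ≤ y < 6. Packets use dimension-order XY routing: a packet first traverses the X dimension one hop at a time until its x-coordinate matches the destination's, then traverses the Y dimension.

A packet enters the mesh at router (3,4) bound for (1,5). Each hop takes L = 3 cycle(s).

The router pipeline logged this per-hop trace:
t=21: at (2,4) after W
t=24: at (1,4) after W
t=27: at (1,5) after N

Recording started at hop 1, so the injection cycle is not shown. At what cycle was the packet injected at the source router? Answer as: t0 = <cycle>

t0 = 18

cyc[1] = 21 and cyc[k] = t0 + k·L for every k.
t0 = cyc[1] − L = 21 − 3 = 18.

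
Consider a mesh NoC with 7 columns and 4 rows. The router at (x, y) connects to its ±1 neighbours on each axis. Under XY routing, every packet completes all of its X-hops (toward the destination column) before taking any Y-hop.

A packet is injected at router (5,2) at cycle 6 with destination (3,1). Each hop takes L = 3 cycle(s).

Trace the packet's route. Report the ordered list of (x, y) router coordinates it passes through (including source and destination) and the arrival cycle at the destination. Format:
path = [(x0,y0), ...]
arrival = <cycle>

#0 — 5,2 | c6
#1 — 4,2 | c9 | W
#2 — 3,2 | c12 | W
#3 — 3,1 | c15 | S

path = [(5,2), (4,2), (3,2), (3,1)]
arrival = 15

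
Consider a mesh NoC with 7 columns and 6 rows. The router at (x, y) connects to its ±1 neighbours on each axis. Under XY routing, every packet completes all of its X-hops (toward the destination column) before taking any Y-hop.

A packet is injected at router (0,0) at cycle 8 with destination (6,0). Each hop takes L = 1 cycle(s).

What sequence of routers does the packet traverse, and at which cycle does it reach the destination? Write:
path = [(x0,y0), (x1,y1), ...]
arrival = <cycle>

#0 — 0,0 | c8
#1 — 1,0 | c9 | E
#2 — 2,0 | c10 | E
#3 — 3,0 | c11 | E
#4 — 4,0 | c12 | E
#5 — 5,0 | c13 | E
#6 — 6,0 | c14 | E

path = [(0,0), (1,0), (2,0), (3,0), (4,0), (5,0), (6,0)]
arrival = 14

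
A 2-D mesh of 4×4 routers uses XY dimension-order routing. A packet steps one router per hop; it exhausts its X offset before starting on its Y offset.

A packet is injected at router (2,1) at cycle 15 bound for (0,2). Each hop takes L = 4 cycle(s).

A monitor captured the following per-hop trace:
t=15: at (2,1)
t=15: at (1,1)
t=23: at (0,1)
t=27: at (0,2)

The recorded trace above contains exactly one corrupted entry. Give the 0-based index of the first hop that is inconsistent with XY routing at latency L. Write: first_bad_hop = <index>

check 1→ d=(-1,0) cyc+0: BAD: Δcyc=0≠L

first_bad_hop = 1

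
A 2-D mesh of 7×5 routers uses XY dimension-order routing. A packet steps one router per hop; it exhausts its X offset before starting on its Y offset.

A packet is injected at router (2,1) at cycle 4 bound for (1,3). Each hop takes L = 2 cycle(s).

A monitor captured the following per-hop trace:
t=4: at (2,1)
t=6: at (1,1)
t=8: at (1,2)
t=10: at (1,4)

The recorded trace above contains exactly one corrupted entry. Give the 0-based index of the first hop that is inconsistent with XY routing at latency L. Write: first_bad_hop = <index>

check 1→ d=(-1,0) cyc+2: ok
check 2→ d=(0,1) cyc+2: ok
check 3→ d=(0,2) cyc+2: BAD: non-unit step

first_bad_hop = 3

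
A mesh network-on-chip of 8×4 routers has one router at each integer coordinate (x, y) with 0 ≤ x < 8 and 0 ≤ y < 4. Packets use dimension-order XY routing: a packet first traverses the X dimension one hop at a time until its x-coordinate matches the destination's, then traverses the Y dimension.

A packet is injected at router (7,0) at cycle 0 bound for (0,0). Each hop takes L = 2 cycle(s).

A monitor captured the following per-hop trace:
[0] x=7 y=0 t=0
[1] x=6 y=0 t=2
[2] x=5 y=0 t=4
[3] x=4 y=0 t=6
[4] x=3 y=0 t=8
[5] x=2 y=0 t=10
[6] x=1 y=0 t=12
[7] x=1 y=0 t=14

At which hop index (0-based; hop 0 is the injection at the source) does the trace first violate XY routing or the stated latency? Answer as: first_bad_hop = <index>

first_bad_hop = 7

check 1→ d=(-1,0) cyc+2: ok
check 2→ d=(-1,0) cyc+2: ok
check 3→ d=(-1,0) cyc+2: ok
check 4→ d=(-1,0) cyc+2: ok
check 5→ d=(-1,0) cyc+2: ok
check 6→ d=(-1,0) cyc+2: ok
check 7→ d=(0,0) cyc+2: BAD: non-unit step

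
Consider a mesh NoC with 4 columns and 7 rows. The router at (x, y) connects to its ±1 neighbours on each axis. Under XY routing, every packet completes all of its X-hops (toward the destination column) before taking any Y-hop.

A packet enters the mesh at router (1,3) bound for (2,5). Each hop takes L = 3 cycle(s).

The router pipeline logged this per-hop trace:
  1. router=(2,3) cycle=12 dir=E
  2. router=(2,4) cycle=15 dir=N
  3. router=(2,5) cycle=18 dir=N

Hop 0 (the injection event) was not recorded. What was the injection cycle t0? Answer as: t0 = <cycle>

t0 = 9

cyc[1] = 12 and cyc[k] = t0 + k·L for every k.
So t0 = 12 − 1·3 = 9.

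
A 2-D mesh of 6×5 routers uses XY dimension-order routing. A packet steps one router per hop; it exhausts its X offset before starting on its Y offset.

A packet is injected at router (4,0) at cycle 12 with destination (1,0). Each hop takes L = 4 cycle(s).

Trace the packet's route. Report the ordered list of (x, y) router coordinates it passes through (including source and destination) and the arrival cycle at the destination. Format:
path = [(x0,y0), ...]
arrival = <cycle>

path = [(4,0), (3,0), (2,0), (1,0)]
arrival = 24

hop 0: (4,0) @ cyc 12
hop 1: (3,0) @ cyc 16  [W]
hop 2: (2,0) @ cyc 20  [W]
hop 3: (1,0) @ cyc 24  [W]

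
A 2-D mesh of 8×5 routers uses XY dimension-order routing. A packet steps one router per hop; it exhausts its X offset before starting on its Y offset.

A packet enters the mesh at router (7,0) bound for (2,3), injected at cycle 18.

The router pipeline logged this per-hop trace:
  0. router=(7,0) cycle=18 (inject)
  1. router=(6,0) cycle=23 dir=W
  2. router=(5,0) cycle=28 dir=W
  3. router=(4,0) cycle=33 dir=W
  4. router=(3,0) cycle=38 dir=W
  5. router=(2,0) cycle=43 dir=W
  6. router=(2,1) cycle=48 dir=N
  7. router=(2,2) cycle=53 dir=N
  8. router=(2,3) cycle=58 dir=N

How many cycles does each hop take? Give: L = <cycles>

From hop 0 (18) to hop 1 (23): +5 cycles.
Each hop adds L, hence L = 5.

L = 5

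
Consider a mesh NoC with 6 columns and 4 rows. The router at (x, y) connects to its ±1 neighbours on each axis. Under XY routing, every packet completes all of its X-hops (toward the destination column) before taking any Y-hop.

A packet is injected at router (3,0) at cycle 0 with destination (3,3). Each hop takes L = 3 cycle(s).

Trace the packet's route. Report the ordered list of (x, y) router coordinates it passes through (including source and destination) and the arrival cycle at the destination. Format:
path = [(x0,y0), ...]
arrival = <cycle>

src (3,0)  cyc=0
N→(3,1)  cyc=3
N→(3,2)  cyc=6
N→(3,3)  cyc=9

path = [(3,0), (3,1), (3,2), (3,3)]
arrival = 9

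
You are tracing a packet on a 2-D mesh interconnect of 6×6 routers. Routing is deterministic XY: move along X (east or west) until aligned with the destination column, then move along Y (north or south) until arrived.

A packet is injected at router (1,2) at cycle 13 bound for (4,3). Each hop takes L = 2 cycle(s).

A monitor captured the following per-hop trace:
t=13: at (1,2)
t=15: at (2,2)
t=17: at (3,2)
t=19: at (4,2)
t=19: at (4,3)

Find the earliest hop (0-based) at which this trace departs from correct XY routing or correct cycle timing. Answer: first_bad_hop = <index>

first_bad_hop = 4

[1] (+1,+0) / 2c ⇒ ok
[2] (+1,+0) / 2c ⇒ ok
[3] (+1,+0) / 2c ⇒ ok
[4] (+0,+1) / 0c ⇒ BAD: Δcyc=0≠L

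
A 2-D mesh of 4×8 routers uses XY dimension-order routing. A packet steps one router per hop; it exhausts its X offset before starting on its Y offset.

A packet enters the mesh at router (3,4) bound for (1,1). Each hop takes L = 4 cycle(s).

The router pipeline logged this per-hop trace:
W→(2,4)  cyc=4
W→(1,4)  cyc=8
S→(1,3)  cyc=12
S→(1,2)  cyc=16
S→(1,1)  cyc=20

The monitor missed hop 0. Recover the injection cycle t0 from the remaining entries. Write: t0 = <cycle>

t0 = 0

At hop 1 the cycle is 4; in general cyc_k = t0 + kL.
Therefore t0 = 4 − L = 0.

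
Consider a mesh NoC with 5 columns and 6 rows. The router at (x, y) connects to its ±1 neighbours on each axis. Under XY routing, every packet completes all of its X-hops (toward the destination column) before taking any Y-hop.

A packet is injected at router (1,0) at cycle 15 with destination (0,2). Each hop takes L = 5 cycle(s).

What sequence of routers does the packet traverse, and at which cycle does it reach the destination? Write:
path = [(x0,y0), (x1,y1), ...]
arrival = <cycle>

path = [(1,0), (0,0), (0,1), (0,2)]
arrival = 30

hop 0: (1,0) @ cyc 15
hop 1: (0,0) @ cyc 20  [W]
hop 2: (0,1) @ cyc 25  [N]
hop 3: (0,2) @ cyc 30  [N]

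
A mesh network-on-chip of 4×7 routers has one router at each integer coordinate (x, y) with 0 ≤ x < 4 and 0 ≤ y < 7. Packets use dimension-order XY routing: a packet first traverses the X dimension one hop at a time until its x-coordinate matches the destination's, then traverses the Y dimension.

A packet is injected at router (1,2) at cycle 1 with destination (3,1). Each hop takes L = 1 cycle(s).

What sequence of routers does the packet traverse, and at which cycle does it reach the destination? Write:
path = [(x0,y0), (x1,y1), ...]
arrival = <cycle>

path = [(1,2), (2,2), (3,2), (3,1)]
arrival = 4

hop 0: (1,2) @ cyc 1
hop 1: (2,2) @ cyc 2  [E]
hop 2: (3,2) @ cyc 3  [E]
hop 3: (3,1) @ cyc 4  [S]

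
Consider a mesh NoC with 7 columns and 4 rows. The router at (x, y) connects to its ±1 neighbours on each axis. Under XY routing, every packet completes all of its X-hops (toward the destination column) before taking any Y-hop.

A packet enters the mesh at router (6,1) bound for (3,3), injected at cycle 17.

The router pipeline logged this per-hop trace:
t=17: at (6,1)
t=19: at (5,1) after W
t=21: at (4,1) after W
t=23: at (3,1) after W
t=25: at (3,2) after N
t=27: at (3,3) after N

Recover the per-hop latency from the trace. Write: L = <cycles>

L = 2

cyc[1] − cyc[0] = 19 − 17 = 2.
One hop costs L cycles, so L = 2.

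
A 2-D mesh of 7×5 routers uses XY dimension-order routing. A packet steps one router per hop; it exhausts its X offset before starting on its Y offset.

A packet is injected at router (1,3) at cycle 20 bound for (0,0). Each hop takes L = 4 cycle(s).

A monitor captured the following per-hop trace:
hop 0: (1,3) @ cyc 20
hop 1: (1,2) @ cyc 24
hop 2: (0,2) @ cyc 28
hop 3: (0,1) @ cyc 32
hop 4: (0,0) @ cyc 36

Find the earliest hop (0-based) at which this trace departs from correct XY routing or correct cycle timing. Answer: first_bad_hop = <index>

first_bad_hop = 1

  1: Δx=+0 Δy=-1 Δt=4 [BAD: Y-move but x=1≠0]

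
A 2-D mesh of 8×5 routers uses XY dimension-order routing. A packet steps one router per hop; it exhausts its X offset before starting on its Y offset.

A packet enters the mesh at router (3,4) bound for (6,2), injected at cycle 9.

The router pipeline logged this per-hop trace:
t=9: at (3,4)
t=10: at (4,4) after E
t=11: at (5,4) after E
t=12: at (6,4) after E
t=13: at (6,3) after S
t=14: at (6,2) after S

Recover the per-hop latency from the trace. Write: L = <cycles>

cyc[1] − cyc[0] = 10 − 9 = 1.
That increment is L by definition: L = 1.

L = 1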